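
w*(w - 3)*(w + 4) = w^3 + w^2 - 12*w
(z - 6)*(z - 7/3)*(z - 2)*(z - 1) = z^4 - 34*z^3/3 + 41*z^2 - 176*z/3 + 28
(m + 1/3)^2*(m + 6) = m^3 + 20*m^2/3 + 37*m/9 + 2/3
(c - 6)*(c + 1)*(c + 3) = c^3 - 2*c^2 - 21*c - 18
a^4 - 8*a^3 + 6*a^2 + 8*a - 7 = (a - 7)*(a - 1)^2*(a + 1)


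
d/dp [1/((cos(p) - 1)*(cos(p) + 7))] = 2*(cos(p) + 3)*sin(p)/((cos(p) - 1)^2*(cos(p) + 7)^2)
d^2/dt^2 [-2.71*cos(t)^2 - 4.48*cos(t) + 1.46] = 4.48*cos(t) + 5.42*cos(2*t)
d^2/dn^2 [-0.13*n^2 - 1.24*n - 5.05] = -0.260000000000000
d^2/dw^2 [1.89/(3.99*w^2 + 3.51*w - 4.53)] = (-60.177978*w^2 - 52.938522*w + 1.89*(7.98*w + 3.51)*(15.96*w + 7.02) + 68.322366)/(3.99*w^2 + 3.51*w - 4.53)^3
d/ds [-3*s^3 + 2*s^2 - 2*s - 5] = -9*s^2 + 4*s - 2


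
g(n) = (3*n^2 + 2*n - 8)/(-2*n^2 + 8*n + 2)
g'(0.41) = 2.64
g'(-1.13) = 1.37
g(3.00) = 3.12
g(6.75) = -4.05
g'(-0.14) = 100.93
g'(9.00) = 0.28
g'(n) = (4*n - 8)*(3*n^2 + 2*n - 8)/(-2*n^2 + 8*n + 2)^2 + (6*n + 2)/(-2*n^2 + 8*n + 2)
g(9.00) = -2.88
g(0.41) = -1.35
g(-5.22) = -0.67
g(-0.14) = -9.78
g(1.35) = 0.02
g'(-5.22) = 0.11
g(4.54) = -21.67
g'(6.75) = 0.98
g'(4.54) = 65.77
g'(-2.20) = 0.39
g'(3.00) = 4.06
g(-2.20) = -0.08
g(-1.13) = 0.67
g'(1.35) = 1.10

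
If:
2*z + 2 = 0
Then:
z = -1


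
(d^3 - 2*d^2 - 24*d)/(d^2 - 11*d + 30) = d*(d + 4)/(d - 5)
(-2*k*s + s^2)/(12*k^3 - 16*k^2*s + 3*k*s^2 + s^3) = s/(-6*k^2 + 5*k*s + s^2)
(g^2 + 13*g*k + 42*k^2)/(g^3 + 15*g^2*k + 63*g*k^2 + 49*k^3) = (g + 6*k)/(g^2 + 8*g*k + 7*k^2)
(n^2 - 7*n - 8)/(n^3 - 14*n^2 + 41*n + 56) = 1/(n - 7)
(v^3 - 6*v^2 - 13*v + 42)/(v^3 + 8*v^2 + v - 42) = (v - 7)/(v + 7)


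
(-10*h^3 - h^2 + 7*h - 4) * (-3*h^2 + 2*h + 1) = 30*h^5 - 17*h^4 - 33*h^3 + 25*h^2 - h - 4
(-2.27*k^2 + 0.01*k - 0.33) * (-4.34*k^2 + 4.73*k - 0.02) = 9.8518*k^4 - 10.7805*k^3 + 1.5249*k^2 - 1.5611*k + 0.0066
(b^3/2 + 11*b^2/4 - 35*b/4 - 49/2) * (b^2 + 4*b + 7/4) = b^5/2 + 19*b^4/4 + 25*b^3/8 - 875*b^2/16 - 1813*b/16 - 343/8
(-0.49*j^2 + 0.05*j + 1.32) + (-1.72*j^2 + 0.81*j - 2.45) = -2.21*j^2 + 0.86*j - 1.13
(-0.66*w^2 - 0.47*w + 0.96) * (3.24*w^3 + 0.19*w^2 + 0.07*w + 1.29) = -2.1384*w^5 - 1.6482*w^4 + 2.9749*w^3 - 0.7019*w^2 - 0.5391*w + 1.2384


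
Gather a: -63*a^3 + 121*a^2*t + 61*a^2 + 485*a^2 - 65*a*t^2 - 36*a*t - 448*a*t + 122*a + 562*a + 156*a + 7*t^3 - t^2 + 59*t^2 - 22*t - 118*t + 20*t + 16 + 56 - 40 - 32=-63*a^3 + a^2*(121*t + 546) + a*(-65*t^2 - 484*t + 840) + 7*t^3 + 58*t^2 - 120*t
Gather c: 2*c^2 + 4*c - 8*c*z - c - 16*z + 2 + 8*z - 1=2*c^2 + c*(3 - 8*z) - 8*z + 1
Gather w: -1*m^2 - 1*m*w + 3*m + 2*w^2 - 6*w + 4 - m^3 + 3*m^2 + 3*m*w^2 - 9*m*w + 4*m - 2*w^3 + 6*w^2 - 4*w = -m^3 + 2*m^2 + 7*m - 2*w^3 + w^2*(3*m + 8) + w*(-10*m - 10) + 4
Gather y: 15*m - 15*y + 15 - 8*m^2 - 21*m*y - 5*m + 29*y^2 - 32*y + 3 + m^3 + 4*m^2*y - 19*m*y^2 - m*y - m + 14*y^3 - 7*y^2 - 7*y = m^3 - 8*m^2 + 9*m + 14*y^3 + y^2*(22 - 19*m) + y*(4*m^2 - 22*m - 54) + 18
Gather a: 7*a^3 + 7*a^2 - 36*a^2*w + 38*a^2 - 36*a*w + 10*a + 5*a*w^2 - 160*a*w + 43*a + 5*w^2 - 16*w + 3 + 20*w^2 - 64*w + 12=7*a^3 + a^2*(45 - 36*w) + a*(5*w^2 - 196*w + 53) + 25*w^2 - 80*w + 15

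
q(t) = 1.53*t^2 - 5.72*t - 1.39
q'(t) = 3.06*t - 5.72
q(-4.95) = 64.41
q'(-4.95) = -20.87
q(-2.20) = 18.60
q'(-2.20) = -12.45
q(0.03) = -1.56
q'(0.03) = -5.63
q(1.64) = -6.66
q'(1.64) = -0.70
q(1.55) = -6.58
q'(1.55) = -0.98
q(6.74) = 29.56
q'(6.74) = 14.90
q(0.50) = -3.87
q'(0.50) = -4.19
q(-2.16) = 18.10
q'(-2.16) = -12.33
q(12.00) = 150.29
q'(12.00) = 31.00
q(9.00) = 71.06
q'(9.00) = 21.82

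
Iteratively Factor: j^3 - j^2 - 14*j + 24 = (j - 2)*(j^2 + j - 12) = (j - 3)*(j - 2)*(j + 4)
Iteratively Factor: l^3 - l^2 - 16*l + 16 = (l - 1)*(l^2 - 16) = (l - 1)*(l + 4)*(l - 4)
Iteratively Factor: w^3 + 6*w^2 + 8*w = (w)*(w^2 + 6*w + 8) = w*(w + 4)*(w + 2)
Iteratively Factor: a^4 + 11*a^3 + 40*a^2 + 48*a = (a)*(a^3 + 11*a^2 + 40*a + 48) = a*(a + 4)*(a^2 + 7*a + 12) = a*(a + 3)*(a + 4)*(a + 4)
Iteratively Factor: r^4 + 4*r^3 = (r + 4)*(r^3) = r*(r + 4)*(r^2) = r^2*(r + 4)*(r)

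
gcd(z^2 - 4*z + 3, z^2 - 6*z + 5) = z - 1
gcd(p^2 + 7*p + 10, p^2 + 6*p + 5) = p + 5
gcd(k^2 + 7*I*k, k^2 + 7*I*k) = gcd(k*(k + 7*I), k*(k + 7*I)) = k^2 + 7*I*k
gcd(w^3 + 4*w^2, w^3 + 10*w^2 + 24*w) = w^2 + 4*w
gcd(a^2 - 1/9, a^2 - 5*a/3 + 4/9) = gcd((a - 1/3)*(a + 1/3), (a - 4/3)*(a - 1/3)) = a - 1/3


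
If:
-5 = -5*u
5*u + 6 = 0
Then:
No Solution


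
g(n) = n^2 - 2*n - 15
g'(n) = 2*n - 2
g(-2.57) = -3.26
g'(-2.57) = -7.14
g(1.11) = -15.99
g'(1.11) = 0.22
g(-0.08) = -14.83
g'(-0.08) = -2.16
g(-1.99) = -7.06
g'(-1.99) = -5.98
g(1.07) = -16.00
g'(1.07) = 0.14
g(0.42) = -15.66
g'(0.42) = -1.16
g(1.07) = -16.00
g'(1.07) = 0.14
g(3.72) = -8.60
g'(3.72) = 5.44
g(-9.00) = 84.00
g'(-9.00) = -20.00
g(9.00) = 48.00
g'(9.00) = 16.00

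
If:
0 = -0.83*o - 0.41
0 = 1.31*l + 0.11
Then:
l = -0.08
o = -0.49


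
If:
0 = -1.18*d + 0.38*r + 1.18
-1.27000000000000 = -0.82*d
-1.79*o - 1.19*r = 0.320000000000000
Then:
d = 1.55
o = -1.31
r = 1.70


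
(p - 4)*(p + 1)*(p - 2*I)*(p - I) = p^4 - 3*p^3 - 3*I*p^3 - 6*p^2 + 9*I*p^2 + 6*p + 12*I*p + 8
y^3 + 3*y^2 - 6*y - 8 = (y - 2)*(y + 1)*(y + 4)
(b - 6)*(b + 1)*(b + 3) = b^3 - 2*b^2 - 21*b - 18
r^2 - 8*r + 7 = (r - 7)*(r - 1)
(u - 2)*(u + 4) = u^2 + 2*u - 8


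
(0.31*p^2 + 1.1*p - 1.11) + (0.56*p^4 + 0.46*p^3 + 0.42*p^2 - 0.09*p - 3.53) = 0.56*p^4 + 0.46*p^3 + 0.73*p^2 + 1.01*p - 4.64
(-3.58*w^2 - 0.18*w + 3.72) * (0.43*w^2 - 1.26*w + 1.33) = -1.5394*w^4 + 4.4334*w^3 - 2.935*w^2 - 4.9266*w + 4.9476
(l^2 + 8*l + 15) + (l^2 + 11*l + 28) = 2*l^2 + 19*l + 43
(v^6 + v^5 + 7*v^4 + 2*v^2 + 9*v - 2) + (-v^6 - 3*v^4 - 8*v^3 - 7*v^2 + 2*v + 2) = v^5 + 4*v^4 - 8*v^3 - 5*v^2 + 11*v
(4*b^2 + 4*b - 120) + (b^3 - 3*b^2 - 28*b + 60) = b^3 + b^2 - 24*b - 60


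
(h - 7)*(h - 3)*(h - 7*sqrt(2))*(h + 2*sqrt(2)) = h^4 - 10*h^3 - 5*sqrt(2)*h^3 - 7*h^2 + 50*sqrt(2)*h^2 - 105*sqrt(2)*h + 280*h - 588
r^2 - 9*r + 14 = (r - 7)*(r - 2)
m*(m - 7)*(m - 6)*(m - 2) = m^4 - 15*m^3 + 68*m^2 - 84*m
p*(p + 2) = p^2 + 2*p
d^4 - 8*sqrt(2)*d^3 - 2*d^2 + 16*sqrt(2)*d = d*(d - 8*sqrt(2))*(d - sqrt(2))*(d + sqrt(2))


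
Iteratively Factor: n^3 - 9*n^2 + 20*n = (n - 5)*(n^2 - 4*n) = (n - 5)*(n - 4)*(n)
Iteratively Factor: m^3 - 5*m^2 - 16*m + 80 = (m - 4)*(m^2 - m - 20) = (m - 4)*(m + 4)*(m - 5)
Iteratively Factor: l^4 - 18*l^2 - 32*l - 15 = (l - 5)*(l^3 + 5*l^2 + 7*l + 3) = (l - 5)*(l + 1)*(l^2 + 4*l + 3) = (l - 5)*(l + 1)^2*(l + 3)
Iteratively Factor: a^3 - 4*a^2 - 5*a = (a - 5)*(a^2 + a) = a*(a - 5)*(a + 1)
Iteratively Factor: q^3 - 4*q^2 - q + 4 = (q - 1)*(q^2 - 3*q - 4) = (q - 1)*(q + 1)*(q - 4)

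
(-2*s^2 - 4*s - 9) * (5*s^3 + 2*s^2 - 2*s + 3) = -10*s^5 - 24*s^4 - 49*s^3 - 16*s^2 + 6*s - 27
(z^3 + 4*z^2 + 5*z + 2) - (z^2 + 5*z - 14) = z^3 + 3*z^2 + 16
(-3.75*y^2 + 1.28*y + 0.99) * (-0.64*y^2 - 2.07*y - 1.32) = 2.4*y^4 + 6.9433*y^3 + 1.6668*y^2 - 3.7389*y - 1.3068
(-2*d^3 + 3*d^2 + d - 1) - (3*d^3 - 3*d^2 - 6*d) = -5*d^3 + 6*d^2 + 7*d - 1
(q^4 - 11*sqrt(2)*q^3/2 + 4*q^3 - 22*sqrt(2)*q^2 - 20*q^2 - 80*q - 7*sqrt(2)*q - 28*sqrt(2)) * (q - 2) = q^5 - 11*sqrt(2)*q^4/2 + 2*q^4 - 28*q^3 - 11*sqrt(2)*q^3 - 40*q^2 + 37*sqrt(2)*q^2 - 14*sqrt(2)*q + 160*q + 56*sqrt(2)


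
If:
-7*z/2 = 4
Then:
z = -8/7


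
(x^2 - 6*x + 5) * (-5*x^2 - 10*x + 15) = -5*x^4 + 20*x^3 + 50*x^2 - 140*x + 75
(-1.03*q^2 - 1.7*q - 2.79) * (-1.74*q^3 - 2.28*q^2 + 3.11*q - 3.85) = 1.7922*q^5 + 5.3064*q^4 + 5.5273*q^3 + 5.0397*q^2 - 2.1319*q + 10.7415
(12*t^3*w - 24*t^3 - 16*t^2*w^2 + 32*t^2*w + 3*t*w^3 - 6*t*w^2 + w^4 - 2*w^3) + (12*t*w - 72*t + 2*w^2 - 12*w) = 12*t^3*w - 24*t^3 - 16*t^2*w^2 + 32*t^2*w + 3*t*w^3 - 6*t*w^2 + 12*t*w - 72*t + w^4 - 2*w^3 + 2*w^2 - 12*w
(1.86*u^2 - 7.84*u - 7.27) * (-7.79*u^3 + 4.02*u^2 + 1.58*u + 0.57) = -14.4894*u^5 + 68.5508*u^4 + 28.0553*u^3 - 40.5524*u^2 - 15.9554*u - 4.1439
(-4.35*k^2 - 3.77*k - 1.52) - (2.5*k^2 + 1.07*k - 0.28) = -6.85*k^2 - 4.84*k - 1.24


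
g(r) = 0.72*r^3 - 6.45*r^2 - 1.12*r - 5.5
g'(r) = 2.16*r^2 - 12.9*r - 1.12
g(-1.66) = -24.71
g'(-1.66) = 26.25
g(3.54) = -58.35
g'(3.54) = -19.72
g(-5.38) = -298.28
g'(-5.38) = 130.80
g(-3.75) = -129.97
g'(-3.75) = 77.63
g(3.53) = -58.16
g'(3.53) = -19.74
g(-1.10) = -13.03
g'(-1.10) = 15.68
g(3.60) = -59.53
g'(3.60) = -19.57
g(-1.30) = -16.53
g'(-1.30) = 19.30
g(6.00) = -88.90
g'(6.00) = -0.76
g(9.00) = -13.15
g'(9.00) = 57.74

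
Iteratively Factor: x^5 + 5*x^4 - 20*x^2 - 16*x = (x - 2)*(x^4 + 7*x^3 + 14*x^2 + 8*x) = (x - 2)*(x + 2)*(x^3 + 5*x^2 + 4*x) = (x - 2)*(x + 1)*(x + 2)*(x^2 + 4*x) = (x - 2)*(x + 1)*(x + 2)*(x + 4)*(x)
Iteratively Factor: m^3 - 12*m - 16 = (m + 2)*(m^2 - 2*m - 8) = (m - 4)*(m + 2)*(m + 2)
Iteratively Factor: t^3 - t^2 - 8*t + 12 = (t + 3)*(t^2 - 4*t + 4) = (t - 2)*(t + 3)*(t - 2)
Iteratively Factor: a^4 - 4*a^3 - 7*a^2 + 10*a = (a - 5)*(a^3 + a^2 - 2*a) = (a - 5)*(a - 1)*(a^2 + 2*a) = (a - 5)*(a - 1)*(a + 2)*(a)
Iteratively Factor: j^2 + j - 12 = (j + 4)*(j - 3)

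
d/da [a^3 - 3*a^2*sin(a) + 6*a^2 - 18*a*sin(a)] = -3*a^2*cos(a) + 3*a^2 - 6*a*sin(a) - 18*a*cos(a) + 12*a - 18*sin(a)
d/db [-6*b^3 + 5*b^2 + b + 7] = -18*b^2 + 10*b + 1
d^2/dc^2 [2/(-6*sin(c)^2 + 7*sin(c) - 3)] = 2*(144*sin(c)^4 - 126*sin(c)^3 - 239*sin(c)^2 + 273*sin(c) - 62)/(6*sin(c)^2 - 7*sin(c) + 3)^3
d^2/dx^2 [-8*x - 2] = 0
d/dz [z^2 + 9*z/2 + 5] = 2*z + 9/2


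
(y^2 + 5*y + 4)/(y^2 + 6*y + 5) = (y + 4)/(y + 5)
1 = 1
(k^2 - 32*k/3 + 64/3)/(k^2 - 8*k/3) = (k - 8)/k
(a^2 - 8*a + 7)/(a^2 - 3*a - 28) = (a - 1)/(a + 4)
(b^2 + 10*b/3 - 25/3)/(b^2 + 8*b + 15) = (b - 5/3)/(b + 3)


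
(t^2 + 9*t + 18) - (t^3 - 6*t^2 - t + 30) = -t^3 + 7*t^2 + 10*t - 12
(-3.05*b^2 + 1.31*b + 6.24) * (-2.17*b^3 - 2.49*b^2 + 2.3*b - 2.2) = 6.6185*b^5 + 4.7518*b^4 - 23.8177*b^3 - 5.8146*b^2 + 11.47*b - 13.728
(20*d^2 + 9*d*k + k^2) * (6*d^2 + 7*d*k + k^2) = 120*d^4 + 194*d^3*k + 89*d^2*k^2 + 16*d*k^3 + k^4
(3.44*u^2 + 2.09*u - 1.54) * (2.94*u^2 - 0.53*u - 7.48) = 10.1136*u^4 + 4.3214*u^3 - 31.3665*u^2 - 14.817*u + 11.5192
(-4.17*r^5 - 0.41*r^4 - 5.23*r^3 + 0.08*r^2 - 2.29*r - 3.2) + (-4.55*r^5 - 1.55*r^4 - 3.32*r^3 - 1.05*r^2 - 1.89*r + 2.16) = -8.72*r^5 - 1.96*r^4 - 8.55*r^3 - 0.97*r^2 - 4.18*r - 1.04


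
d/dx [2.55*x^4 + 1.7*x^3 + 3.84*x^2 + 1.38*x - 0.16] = 10.2*x^3 + 5.1*x^2 + 7.68*x + 1.38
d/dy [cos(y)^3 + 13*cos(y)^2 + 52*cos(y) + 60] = (3*sin(y)^2 - 26*cos(y) - 55)*sin(y)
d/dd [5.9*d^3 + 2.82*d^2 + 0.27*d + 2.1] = 17.7*d^2 + 5.64*d + 0.27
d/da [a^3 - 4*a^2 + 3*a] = 3*a^2 - 8*a + 3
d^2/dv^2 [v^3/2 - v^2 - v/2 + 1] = 3*v - 2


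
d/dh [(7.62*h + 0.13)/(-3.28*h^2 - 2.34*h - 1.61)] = (24.9936*h^2 + 0.852799999999998*h - 11.964)/(10.7584*h^4 + 15.3504*h^3 + 16.0372*h^2 + 7.5348*h + 2.5921)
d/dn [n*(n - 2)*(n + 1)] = 3*n^2 - 2*n - 2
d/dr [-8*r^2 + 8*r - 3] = 8 - 16*r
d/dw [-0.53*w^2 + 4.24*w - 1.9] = 4.24 - 1.06*w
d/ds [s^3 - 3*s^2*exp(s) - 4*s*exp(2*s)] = -3*s^2*exp(s) + 3*s^2 - 8*s*exp(2*s) - 6*s*exp(s) - 4*exp(2*s)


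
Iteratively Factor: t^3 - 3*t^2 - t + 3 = (t + 1)*(t^2 - 4*t + 3) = (t - 3)*(t + 1)*(t - 1)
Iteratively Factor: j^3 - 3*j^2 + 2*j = (j)*(j^2 - 3*j + 2) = j*(j - 1)*(j - 2)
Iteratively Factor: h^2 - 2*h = (h)*(h - 2)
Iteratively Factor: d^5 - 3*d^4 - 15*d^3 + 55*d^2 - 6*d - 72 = (d + 1)*(d^4 - 4*d^3 - 11*d^2 + 66*d - 72) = (d + 1)*(d + 4)*(d^3 - 8*d^2 + 21*d - 18) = (d - 3)*(d + 1)*(d + 4)*(d^2 - 5*d + 6) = (d - 3)*(d - 2)*(d + 1)*(d + 4)*(d - 3)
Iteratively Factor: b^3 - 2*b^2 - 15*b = (b + 3)*(b^2 - 5*b) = b*(b + 3)*(b - 5)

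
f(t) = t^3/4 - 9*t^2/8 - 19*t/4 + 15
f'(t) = 3*t^2/4 - 9*t/4 - 19/4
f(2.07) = 2.56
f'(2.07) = -6.19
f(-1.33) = 18.74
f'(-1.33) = -0.43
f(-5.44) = -32.70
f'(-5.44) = 29.69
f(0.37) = 13.10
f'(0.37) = -5.48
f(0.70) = 11.21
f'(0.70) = -5.96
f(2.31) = 1.11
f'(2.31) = -5.95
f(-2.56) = 15.59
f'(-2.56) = 5.93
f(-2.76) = 14.28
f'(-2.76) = 7.17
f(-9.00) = -215.62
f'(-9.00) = 76.25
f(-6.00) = -51.00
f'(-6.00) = 35.75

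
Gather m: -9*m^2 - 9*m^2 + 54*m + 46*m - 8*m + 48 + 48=-18*m^2 + 92*m + 96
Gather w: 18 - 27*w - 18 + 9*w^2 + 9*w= 9*w^2 - 18*w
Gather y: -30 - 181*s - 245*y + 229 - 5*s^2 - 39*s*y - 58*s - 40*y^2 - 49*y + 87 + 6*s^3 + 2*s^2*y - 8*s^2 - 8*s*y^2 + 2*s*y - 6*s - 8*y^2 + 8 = 6*s^3 - 13*s^2 - 245*s + y^2*(-8*s - 48) + y*(2*s^2 - 37*s - 294) + 294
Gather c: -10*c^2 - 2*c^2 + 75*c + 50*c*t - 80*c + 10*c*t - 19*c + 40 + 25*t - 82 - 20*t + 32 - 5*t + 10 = -12*c^2 + c*(60*t - 24)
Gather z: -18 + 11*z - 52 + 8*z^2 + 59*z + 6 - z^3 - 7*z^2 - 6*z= -z^3 + z^2 + 64*z - 64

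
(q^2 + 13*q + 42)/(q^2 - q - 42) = (q + 7)/(q - 7)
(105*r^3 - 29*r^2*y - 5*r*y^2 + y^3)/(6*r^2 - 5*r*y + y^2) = (-35*r^2 - 2*r*y + y^2)/(-2*r + y)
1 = 1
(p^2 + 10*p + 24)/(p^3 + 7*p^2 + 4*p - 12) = (p + 4)/(p^2 + p - 2)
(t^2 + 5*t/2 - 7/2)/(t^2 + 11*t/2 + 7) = (t - 1)/(t + 2)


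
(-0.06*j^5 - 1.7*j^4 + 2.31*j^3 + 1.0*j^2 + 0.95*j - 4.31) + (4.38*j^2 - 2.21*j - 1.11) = -0.06*j^5 - 1.7*j^4 + 2.31*j^3 + 5.38*j^2 - 1.26*j - 5.42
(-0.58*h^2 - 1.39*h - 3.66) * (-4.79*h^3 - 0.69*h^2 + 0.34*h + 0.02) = 2.7782*h^5 + 7.0583*h^4 + 18.2933*h^3 + 2.0412*h^2 - 1.2722*h - 0.0732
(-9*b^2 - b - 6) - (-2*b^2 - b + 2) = -7*b^2 - 8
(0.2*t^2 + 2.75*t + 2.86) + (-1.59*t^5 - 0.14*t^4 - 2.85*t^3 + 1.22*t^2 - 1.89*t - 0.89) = -1.59*t^5 - 0.14*t^4 - 2.85*t^3 + 1.42*t^2 + 0.86*t + 1.97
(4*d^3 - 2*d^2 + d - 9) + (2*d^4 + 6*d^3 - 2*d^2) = 2*d^4 + 10*d^3 - 4*d^2 + d - 9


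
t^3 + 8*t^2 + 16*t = t*(t + 4)^2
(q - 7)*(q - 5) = q^2 - 12*q + 35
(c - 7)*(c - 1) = c^2 - 8*c + 7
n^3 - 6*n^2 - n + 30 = (n - 5)*(n - 3)*(n + 2)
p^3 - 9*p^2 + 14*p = p*(p - 7)*(p - 2)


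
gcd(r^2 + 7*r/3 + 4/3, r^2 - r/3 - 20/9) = r + 4/3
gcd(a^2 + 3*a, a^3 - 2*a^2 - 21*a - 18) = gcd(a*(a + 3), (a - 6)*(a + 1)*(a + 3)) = a + 3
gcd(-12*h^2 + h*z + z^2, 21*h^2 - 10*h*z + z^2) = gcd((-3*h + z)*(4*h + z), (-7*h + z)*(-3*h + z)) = -3*h + z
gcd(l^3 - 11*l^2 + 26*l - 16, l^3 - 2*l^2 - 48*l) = l - 8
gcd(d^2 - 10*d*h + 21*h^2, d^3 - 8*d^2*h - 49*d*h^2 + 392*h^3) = d - 7*h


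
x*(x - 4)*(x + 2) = x^3 - 2*x^2 - 8*x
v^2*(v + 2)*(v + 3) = v^4 + 5*v^3 + 6*v^2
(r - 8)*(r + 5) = r^2 - 3*r - 40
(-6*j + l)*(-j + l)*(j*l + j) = 6*j^3*l + 6*j^3 - 7*j^2*l^2 - 7*j^2*l + j*l^3 + j*l^2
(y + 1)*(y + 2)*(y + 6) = y^3 + 9*y^2 + 20*y + 12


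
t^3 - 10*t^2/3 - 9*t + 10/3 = (t - 5)*(t - 1/3)*(t + 2)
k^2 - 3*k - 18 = (k - 6)*(k + 3)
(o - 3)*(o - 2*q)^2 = o^3 - 4*o^2*q - 3*o^2 + 4*o*q^2 + 12*o*q - 12*q^2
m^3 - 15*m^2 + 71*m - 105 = (m - 7)*(m - 5)*(m - 3)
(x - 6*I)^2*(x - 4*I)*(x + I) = x^4 - 15*I*x^3 - 68*x^2 + 60*I*x - 144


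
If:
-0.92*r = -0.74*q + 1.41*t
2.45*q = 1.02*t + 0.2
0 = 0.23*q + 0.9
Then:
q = -3.91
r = 11.56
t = -9.60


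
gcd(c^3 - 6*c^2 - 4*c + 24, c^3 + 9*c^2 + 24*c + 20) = c + 2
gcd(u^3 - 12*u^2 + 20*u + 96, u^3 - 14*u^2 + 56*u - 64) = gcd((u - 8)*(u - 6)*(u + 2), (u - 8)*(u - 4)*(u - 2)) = u - 8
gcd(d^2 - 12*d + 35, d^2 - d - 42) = d - 7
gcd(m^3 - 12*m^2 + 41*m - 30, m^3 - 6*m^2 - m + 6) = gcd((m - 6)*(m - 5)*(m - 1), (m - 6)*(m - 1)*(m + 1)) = m^2 - 7*m + 6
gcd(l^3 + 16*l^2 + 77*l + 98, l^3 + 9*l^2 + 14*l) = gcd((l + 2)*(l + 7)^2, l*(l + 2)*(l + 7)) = l^2 + 9*l + 14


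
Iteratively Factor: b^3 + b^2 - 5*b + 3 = (b + 3)*(b^2 - 2*b + 1) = (b - 1)*(b + 3)*(b - 1)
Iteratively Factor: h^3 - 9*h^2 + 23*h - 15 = (h - 5)*(h^2 - 4*h + 3) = (h - 5)*(h - 3)*(h - 1)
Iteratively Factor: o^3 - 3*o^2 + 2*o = (o - 2)*(o^2 - o) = (o - 2)*(o - 1)*(o)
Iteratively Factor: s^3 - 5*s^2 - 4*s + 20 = (s - 5)*(s^2 - 4) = (s - 5)*(s - 2)*(s + 2)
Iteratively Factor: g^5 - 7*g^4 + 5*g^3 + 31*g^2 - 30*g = (g - 3)*(g^4 - 4*g^3 - 7*g^2 + 10*g) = (g - 5)*(g - 3)*(g^3 + g^2 - 2*g) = g*(g - 5)*(g - 3)*(g^2 + g - 2) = g*(g - 5)*(g - 3)*(g - 1)*(g + 2)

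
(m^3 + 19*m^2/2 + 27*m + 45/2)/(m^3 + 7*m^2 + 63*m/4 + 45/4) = 2*(m + 5)/(2*m + 5)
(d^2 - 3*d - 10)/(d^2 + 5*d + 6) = (d - 5)/(d + 3)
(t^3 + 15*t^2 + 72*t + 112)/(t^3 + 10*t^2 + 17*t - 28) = (t + 4)/(t - 1)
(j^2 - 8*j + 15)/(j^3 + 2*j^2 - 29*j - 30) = (j - 3)/(j^2 + 7*j + 6)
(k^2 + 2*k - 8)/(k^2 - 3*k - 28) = (k - 2)/(k - 7)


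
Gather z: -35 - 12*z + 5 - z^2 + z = -z^2 - 11*z - 30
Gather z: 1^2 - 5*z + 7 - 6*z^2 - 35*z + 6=-6*z^2 - 40*z + 14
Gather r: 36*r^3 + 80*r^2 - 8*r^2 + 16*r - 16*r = 36*r^3 + 72*r^2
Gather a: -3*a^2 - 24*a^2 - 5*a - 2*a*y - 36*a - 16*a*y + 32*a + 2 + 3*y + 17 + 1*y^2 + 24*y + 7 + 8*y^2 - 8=-27*a^2 + a*(-18*y - 9) + 9*y^2 + 27*y + 18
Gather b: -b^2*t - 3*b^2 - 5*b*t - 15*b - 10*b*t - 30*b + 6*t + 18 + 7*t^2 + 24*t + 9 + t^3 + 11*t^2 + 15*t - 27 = b^2*(-t - 3) + b*(-15*t - 45) + t^3 + 18*t^2 + 45*t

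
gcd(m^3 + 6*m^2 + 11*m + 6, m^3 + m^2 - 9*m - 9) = m^2 + 4*m + 3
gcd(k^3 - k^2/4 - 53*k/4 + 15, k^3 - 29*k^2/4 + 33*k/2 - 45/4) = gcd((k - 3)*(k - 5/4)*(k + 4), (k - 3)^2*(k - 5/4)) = k^2 - 17*k/4 + 15/4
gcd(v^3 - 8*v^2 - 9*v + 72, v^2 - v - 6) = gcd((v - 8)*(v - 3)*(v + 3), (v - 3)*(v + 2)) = v - 3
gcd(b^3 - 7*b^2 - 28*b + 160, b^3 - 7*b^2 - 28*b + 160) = b^3 - 7*b^2 - 28*b + 160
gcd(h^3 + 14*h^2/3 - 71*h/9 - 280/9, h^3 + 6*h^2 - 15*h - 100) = h + 5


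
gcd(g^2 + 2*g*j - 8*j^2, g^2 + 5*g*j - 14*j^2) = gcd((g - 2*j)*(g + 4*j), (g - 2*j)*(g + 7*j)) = g - 2*j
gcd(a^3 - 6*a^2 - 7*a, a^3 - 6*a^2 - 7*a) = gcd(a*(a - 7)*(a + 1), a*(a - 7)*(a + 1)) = a^3 - 6*a^2 - 7*a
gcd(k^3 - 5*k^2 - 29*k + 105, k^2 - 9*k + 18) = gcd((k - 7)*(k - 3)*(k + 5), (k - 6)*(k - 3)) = k - 3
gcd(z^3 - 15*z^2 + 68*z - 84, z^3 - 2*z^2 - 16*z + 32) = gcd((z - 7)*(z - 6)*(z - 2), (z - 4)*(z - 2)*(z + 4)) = z - 2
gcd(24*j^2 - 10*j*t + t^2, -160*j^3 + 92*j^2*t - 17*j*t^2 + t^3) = -4*j + t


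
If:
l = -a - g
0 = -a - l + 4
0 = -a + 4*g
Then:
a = -16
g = -4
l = 20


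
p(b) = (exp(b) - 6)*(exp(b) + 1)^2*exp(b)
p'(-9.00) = 0.00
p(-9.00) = 0.00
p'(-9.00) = 0.00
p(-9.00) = 0.00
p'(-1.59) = -2.23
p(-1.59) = -1.71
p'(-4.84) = -0.05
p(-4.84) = -0.05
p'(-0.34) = -18.72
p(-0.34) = -11.03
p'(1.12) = -217.57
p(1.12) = -148.64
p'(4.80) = 850140647.19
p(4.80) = 210659333.93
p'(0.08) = -42.06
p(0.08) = -23.12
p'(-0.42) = -16.10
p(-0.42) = -9.64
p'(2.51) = 65939.39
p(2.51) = 13733.61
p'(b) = (exp(b) - 6)*(exp(b) + 1)^2*exp(b) + 2*(exp(b) - 6)*(exp(b) + 1)*exp(2*b) + (exp(b) + 1)^2*exp(2*b) = (4*exp(3*b) - 12*exp(2*b) - 22*exp(b) - 6)*exp(b)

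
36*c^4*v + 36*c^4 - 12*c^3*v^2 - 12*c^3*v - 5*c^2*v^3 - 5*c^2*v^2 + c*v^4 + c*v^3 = (-6*c + v)*(-2*c + v)*(3*c + v)*(c*v + c)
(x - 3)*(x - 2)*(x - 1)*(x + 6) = x^4 - 25*x^2 + 60*x - 36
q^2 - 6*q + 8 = (q - 4)*(q - 2)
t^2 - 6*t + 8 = (t - 4)*(t - 2)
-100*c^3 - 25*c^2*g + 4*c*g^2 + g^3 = (-5*c + g)*(4*c + g)*(5*c + g)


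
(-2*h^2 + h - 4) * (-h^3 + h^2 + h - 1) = 2*h^5 - 3*h^4 + 3*h^3 - h^2 - 5*h + 4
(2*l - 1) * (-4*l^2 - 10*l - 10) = -8*l^3 - 16*l^2 - 10*l + 10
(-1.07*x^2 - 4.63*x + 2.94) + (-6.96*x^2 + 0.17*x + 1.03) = -8.03*x^2 - 4.46*x + 3.97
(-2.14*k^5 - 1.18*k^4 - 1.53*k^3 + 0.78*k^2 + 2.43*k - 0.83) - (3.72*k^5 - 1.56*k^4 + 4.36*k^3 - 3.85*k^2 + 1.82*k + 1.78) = -5.86*k^5 + 0.38*k^4 - 5.89*k^3 + 4.63*k^2 + 0.61*k - 2.61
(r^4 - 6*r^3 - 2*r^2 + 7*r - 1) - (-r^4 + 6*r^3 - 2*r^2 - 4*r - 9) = 2*r^4 - 12*r^3 + 11*r + 8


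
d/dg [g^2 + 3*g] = 2*g + 3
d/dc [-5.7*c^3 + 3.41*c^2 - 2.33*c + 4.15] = -17.1*c^2 + 6.82*c - 2.33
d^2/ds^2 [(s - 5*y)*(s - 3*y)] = 2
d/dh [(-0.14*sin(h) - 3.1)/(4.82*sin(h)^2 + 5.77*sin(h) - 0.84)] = (0.6748*sin(h)^2 + 29.884*sin(h) + 18.0046)*cos(h)/(23.2324*sin(h)^4 + 55.6228*sin(h)^3 + 25.1953*sin(h)^2 - 9.6936*sin(h) + 0.7056)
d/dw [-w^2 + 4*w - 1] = 4 - 2*w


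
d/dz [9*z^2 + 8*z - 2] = 18*z + 8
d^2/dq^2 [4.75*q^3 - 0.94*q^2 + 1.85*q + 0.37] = 28.5*q - 1.88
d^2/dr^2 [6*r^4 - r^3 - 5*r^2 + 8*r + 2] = 72*r^2 - 6*r - 10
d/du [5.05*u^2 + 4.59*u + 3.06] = 10.1*u + 4.59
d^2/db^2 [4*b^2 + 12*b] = 8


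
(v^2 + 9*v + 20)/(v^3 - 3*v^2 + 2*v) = (v^2 + 9*v + 20)/(v*(v^2 - 3*v + 2))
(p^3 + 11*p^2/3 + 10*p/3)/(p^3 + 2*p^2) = (p + 5/3)/p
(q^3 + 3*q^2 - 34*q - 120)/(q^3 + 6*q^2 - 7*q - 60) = (q - 6)/(q - 3)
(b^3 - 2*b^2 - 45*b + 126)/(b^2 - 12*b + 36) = (b^2 + 4*b - 21)/(b - 6)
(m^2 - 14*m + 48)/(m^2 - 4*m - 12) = (m - 8)/(m + 2)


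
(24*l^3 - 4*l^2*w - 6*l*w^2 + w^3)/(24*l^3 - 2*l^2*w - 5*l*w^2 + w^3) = (12*l^2 - 8*l*w + w^2)/(12*l^2 - 7*l*w + w^2)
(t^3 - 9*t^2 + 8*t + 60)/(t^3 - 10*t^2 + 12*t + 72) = (t - 5)/(t - 6)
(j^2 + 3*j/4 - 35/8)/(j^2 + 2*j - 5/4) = (4*j - 7)/(2*(2*j - 1))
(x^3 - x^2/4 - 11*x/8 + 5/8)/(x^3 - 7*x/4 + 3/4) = (4*x + 5)/(2*(2*x + 3))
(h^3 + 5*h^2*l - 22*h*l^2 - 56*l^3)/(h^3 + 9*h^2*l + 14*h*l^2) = (h - 4*l)/h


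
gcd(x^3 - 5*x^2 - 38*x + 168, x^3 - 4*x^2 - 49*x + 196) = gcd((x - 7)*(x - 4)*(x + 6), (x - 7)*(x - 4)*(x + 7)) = x^2 - 11*x + 28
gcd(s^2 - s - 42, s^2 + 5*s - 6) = s + 6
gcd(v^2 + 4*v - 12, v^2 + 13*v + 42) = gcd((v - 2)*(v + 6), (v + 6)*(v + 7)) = v + 6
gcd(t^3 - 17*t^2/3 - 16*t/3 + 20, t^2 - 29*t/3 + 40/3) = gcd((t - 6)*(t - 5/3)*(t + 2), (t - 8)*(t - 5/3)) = t - 5/3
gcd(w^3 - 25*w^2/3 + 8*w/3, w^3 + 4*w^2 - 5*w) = w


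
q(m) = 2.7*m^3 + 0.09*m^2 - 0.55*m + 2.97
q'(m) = 8.1*m^2 + 0.18*m - 0.55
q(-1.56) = -6.20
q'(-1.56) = 18.88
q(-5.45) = -428.43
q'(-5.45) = 239.06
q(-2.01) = -17.49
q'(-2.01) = 31.81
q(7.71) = 1241.53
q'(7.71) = 482.34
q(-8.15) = -1448.20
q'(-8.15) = 536.01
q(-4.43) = -227.56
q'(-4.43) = 157.61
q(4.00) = 175.01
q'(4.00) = 129.77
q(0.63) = 3.33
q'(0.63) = 2.78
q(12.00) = 4674.93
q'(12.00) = 1168.01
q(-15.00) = -9081.03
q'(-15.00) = 1819.25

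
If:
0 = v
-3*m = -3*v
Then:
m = 0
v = 0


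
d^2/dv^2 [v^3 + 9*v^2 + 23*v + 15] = 6*v + 18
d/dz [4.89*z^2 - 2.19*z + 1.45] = 9.78*z - 2.19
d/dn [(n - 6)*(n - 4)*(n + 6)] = 3*n^2 - 8*n - 36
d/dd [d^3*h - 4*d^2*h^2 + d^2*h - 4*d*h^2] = h*(3*d^2 - 8*d*h + 2*d - 4*h)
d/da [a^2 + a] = 2*a + 1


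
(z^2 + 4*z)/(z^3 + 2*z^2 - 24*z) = (z + 4)/(z^2 + 2*z - 24)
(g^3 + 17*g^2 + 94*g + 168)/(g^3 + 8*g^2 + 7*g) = (g^2 + 10*g + 24)/(g*(g + 1))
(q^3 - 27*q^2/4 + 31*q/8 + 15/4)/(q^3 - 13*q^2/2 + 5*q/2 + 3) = (q - 5/4)/(q - 1)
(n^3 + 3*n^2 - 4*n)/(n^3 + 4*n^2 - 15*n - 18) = n*(n^2 + 3*n - 4)/(n^3 + 4*n^2 - 15*n - 18)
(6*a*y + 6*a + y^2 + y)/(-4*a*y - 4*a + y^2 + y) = (6*a + y)/(-4*a + y)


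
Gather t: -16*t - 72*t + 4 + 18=22 - 88*t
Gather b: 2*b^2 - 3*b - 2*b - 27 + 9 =2*b^2 - 5*b - 18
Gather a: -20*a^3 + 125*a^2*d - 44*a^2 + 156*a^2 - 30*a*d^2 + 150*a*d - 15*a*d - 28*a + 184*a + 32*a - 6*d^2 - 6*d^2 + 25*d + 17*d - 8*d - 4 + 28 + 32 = -20*a^3 + a^2*(125*d + 112) + a*(-30*d^2 + 135*d + 188) - 12*d^2 + 34*d + 56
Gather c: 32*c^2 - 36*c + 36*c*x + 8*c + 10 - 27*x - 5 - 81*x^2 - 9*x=32*c^2 + c*(36*x - 28) - 81*x^2 - 36*x + 5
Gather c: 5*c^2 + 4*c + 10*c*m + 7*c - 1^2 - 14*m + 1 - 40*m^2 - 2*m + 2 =5*c^2 + c*(10*m + 11) - 40*m^2 - 16*m + 2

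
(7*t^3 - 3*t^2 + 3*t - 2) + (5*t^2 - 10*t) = 7*t^3 + 2*t^2 - 7*t - 2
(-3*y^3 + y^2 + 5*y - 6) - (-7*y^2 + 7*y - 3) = -3*y^3 + 8*y^2 - 2*y - 3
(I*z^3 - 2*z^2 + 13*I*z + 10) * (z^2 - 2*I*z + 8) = I*z^5 + 25*I*z^3 + 20*z^2 + 84*I*z + 80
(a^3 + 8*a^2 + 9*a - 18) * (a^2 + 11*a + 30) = a^5 + 19*a^4 + 127*a^3 + 321*a^2 + 72*a - 540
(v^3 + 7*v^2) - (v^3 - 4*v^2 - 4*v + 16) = 11*v^2 + 4*v - 16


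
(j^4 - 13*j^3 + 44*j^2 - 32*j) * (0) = 0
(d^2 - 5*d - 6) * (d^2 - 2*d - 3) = d^4 - 7*d^3 + d^2 + 27*d + 18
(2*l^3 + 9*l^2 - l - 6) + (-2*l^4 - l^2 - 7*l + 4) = -2*l^4 + 2*l^3 + 8*l^2 - 8*l - 2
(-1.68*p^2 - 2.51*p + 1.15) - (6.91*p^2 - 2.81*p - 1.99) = -8.59*p^2 + 0.3*p + 3.14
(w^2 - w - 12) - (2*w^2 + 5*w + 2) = -w^2 - 6*w - 14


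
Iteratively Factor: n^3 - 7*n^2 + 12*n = (n)*(n^2 - 7*n + 12) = n*(n - 4)*(n - 3)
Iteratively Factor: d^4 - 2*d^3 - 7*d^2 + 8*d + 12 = (d - 3)*(d^3 + d^2 - 4*d - 4) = (d - 3)*(d + 2)*(d^2 - d - 2) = (d - 3)*(d - 2)*(d + 2)*(d + 1)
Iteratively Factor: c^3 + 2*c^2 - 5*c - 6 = (c + 1)*(c^2 + c - 6) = (c + 1)*(c + 3)*(c - 2)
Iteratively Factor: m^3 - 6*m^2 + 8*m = (m - 2)*(m^2 - 4*m) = (m - 4)*(m - 2)*(m)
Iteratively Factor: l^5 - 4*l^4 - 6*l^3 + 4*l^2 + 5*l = (l + 1)*(l^4 - 5*l^3 - l^2 + 5*l) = l*(l + 1)*(l^3 - 5*l^2 - l + 5) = l*(l - 1)*(l + 1)*(l^2 - 4*l - 5) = l*(l - 5)*(l - 1)*(l + 1)*(l + 1)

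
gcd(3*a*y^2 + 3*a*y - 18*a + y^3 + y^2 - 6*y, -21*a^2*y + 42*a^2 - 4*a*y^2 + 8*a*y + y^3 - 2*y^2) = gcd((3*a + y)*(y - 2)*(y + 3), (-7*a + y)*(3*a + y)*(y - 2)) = 3*a*y - 6*a + y^2 - 2*y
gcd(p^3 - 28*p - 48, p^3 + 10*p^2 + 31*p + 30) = p + 2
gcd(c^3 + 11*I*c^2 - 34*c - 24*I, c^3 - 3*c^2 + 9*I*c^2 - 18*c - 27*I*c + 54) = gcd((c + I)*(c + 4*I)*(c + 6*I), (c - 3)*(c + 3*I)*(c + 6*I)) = c + 6*I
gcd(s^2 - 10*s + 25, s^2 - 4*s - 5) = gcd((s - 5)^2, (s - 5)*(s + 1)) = s - 5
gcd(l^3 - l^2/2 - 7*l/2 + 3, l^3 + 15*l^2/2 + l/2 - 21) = l^2 + l/2 - 3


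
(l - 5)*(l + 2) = l^2 - 3*l - 10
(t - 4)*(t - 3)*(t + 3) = t^3 - 4*t^2 - 9*t + 36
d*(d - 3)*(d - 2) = d^3 - 5*d^2 + 6*d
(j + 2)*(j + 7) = j^2 + 9*j + 14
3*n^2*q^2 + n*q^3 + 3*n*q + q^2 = q*(3*n + q)*(n*q + 1)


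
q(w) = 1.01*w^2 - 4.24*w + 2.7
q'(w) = 2.02*w - 4.24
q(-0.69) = 6.11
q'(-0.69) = -5.63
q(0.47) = 0.93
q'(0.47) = -3.29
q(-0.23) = 3.73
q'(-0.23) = -4.70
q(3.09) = -0.76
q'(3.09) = 2.00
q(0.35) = 1.34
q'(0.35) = -3.53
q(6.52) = 17.99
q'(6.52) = 8.93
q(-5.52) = 56.88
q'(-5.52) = -15.39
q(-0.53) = 5.23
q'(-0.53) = -5.31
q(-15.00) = 293.55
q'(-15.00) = -34.54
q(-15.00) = 293.55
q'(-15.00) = -34.54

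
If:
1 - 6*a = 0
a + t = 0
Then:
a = 1/6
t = -1/6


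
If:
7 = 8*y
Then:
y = 7/8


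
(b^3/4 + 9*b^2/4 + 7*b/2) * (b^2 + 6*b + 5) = b^5/4 + 15*b^4/4 + 73*b^3/4 + 129*b^2/4 + 35*b/2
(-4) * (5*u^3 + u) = -20*u^3 - 4*u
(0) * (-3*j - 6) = 0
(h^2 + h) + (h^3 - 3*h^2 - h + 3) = h^3 - 2*h^2 + 3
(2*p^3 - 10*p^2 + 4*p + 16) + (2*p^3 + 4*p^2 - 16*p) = 4*p^3 - 6*p^2 - 12*p + 16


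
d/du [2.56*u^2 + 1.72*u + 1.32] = 5.12*u + 1.72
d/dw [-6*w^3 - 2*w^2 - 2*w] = -18*w^2 - 4*w - 2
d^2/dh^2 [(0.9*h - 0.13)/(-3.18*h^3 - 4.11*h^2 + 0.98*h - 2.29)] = (-54.60696*h^5 - 54.801576*h^4 - 8.83011599999999*h^3 + 89.392806*h^2 + 42.00246*h - 6.23695)/(32.157432*h^9 + 124.685892*h^8 + 131.420178*h^7 + 62.048295*h^6 + 139.078494*h^5 + 85.071123*h^4 - 6.25444999999999*h^3 + 71.257701*h^2 - 15.417654*h + 12.008989)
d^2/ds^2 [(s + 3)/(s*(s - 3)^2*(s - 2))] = 2*(6*s^5 + 2*s^4 - 147*s^3 + 369*s^2 - 306*s + 108)/(s^3*(s^7 - 18*s^6 + 138*s^5 - 584*s^4 + 1473*s^3 - 2214*s^2 + 1836*s - 648))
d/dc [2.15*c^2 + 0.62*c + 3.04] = 4.3*c + 0.62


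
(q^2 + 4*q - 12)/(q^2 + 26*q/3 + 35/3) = 3*(q^2 + 4*q - 12)/(3*q^2 + 26*q + 35)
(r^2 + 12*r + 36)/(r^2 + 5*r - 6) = (r + 6)/(r - 1)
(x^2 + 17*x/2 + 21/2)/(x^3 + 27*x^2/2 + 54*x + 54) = (x + 7)/(x^2 + 12*x + 36)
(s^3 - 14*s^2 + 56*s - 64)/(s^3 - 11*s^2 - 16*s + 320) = (s^2 - 6*s + 8)/(s^2 - 3*s - 40)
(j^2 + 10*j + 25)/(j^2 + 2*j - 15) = (j + 5)/(j - 3)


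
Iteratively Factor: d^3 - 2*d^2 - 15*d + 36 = (d - 3)*(d^2 + d - 12) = (d - 3)*(d + 4)*(d - 3)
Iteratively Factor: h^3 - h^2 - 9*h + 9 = (h - 1)*(h^2 - 9) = (h - 1)*(h + 3)*(h - 3)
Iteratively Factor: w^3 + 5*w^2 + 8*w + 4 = (w + 2)*(w^2 + 3*w + 2) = (w + 2)^2*(w + 1)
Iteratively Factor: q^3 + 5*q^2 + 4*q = (q + 4)*(q^2 + q) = (q + 1)*(q + 4)*(q)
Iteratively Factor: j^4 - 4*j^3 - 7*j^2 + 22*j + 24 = (j - 4)*(j^3 - 7*j - 6) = (j - 4)*(j + 1)*(j^2 - j - 6) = (j - 4)*(j - 3)*(j + 1)*(j + 2)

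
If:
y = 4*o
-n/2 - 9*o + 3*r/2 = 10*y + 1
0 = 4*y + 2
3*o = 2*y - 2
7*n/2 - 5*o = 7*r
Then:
No Solution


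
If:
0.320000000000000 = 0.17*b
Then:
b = 1.88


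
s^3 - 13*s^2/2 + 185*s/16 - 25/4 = (s - 4)*(s - 5/4)^2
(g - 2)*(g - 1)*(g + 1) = g^3 - 2*g^2 - g + 2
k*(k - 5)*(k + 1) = k^3 - 4*k^2 - 5*k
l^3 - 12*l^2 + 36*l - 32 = (l - 8)*(l - 2)^2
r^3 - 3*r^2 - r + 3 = (r - 3)*(r - 1)*(r + 1)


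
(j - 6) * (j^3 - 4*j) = j^4 - 6*j^3 - 4*j^2 + 24*j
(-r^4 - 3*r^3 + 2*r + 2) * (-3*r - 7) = 3*r^5 + 16*r^4 + 21*r^3 - 6*r^2 - 20*r - 14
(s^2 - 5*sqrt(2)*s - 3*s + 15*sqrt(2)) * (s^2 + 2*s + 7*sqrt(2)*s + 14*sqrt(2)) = s^4 - s^3 + 2*sqrt(2)*s^3 - 76*s^2 - 2*sqrt(2)*s^2 - 12*sqrt(2)*s + 70*s + 420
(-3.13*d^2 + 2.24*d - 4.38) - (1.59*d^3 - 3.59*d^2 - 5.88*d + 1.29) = -1.59*d^3 + 0.46*d^2 + 8.12*d - 5.67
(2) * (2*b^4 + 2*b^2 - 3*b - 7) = 4*b^4 + 4*b^2 - 6*b - 14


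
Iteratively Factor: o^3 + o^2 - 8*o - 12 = (o + 2)*(o^2 - o - 6) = (o - 3)*(o + 2)*(o + 2)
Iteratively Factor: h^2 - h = (h - 1)*(h)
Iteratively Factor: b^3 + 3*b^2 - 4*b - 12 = (b + 3)*(b^2 - 4) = (b + 2)*(b + 3)*(b - 2)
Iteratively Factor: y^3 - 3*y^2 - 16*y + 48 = (y - 4)*(y^2 + y - 12) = (y - 4)*(y - 3)*(y + 4)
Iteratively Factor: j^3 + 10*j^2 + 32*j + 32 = (j + 2)*(j^2 + 8*j + 16) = (j + 2)*(j + 4)*(j + 4)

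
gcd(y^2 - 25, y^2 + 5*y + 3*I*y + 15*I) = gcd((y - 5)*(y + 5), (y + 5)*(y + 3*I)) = y + 5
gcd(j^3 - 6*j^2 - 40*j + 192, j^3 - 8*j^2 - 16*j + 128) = j^2 - 12*j + 32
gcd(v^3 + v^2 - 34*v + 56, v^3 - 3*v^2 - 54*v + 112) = v^2 + 5*v - 14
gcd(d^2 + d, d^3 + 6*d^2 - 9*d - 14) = d + 1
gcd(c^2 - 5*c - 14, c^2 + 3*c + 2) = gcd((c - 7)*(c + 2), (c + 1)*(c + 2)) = c + 2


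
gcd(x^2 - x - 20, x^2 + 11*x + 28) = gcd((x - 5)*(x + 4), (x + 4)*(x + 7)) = x + 4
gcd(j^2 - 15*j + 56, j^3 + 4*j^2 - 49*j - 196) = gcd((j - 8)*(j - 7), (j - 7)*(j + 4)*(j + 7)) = j - 7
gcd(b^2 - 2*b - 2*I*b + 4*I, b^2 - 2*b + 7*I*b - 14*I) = b - 2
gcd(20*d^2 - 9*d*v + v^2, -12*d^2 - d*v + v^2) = -4*d + v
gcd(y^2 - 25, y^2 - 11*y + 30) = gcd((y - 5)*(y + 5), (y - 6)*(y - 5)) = y - 5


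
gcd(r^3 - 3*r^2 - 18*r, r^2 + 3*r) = r^2 + 3*r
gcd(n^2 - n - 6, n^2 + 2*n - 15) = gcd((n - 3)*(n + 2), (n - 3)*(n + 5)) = n - 3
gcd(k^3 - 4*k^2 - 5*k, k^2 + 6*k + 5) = k + 1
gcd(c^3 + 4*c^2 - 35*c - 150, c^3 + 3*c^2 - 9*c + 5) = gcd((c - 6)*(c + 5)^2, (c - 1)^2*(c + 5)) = c + 5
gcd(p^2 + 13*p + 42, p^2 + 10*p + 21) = p + 7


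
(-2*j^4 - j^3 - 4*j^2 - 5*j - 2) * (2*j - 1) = -4*j^5 - 7*j^3 - 6*j^2 + j + 2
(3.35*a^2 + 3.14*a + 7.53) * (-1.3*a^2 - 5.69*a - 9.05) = -4.355*a^4 - 23.1435*a^3 - 57.9731*a^2 - 71.2627*a - 68.1465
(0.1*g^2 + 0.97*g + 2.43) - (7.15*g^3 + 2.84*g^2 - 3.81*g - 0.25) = -7.15*g^3 - 2.74*g^2 + 4.78*g + 2.68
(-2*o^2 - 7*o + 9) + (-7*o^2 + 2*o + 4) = -9*o^2 - 5*o + 13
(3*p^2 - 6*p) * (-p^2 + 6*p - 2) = -3*p^4 + 24*p^3 - 42*p^2 + 12*p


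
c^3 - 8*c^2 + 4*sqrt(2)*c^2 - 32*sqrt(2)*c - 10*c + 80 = (c - 8)*(c - sqrt(2))*(c + 5*sqrt(2))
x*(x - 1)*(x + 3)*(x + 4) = x^4 + 6*x^3 + 5*x^2 - 12*x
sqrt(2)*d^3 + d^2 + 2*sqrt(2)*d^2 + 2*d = d*(d + 2)*(sqrt(2)*d + 1)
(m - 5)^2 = m^2 - 10*m + 25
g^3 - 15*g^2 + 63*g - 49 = (g - 7)^2*(g - 1)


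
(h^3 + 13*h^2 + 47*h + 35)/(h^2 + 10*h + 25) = (h^2 + 8*h + 7)/(h + 5)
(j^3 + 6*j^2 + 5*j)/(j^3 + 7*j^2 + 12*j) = (j^2 + 6*j + 5)/(j^2 + 7*j + 12)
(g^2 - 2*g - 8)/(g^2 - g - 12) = (g + 2)/(g + 3)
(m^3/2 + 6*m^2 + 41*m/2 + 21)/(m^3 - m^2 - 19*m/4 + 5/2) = 2*(m^2 + 10*m + 21)/(4*m^2 - 12*m + 5)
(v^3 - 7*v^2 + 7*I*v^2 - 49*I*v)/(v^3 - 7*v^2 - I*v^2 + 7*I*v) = (v + 7*I)/(v - I)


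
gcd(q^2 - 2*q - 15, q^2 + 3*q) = q + 3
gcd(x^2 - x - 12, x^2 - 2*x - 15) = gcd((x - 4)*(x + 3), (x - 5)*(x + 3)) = x + 3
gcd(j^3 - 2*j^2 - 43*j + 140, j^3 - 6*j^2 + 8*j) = j - 4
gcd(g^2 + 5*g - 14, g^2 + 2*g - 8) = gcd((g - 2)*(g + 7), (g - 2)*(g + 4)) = g - 2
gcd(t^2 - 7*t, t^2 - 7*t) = t^2 - 7*t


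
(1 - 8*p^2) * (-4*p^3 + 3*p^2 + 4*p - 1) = 32*p^5 - 24*p^4 - 36*p^3 + 11*p^2 + 4*p - 1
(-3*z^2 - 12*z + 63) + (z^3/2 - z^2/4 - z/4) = z^3/2 - 13*z^2/4 - 49*z/4 + 63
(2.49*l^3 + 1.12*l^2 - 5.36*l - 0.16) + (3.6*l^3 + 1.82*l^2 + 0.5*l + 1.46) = 6.09*l^3 + 2.94*l^2 - 4.86*l + 1.3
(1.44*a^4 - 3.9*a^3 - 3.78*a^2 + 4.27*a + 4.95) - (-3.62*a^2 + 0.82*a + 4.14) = 1.44*a^4 - 3.9*a^3 - 0.16*a^2 + 3.45*a + 0.81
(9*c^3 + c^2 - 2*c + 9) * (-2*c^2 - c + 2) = -18*c^5 - 11*c^4 + 21*c^3 - 14*c^2 - 13*c + 18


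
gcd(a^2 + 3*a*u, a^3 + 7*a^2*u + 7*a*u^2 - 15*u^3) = a + 3*u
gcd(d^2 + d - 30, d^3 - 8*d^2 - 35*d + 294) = d + 6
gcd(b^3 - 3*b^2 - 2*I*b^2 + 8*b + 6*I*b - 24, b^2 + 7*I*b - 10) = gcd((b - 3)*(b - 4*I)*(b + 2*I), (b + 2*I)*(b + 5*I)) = b + 2*I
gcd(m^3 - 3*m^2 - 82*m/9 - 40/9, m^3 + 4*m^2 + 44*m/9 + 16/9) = m^2 + 2*m + 8/9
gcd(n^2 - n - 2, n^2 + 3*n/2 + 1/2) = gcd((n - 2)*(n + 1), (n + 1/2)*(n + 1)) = n + 1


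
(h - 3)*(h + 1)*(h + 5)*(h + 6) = h^4 + 9*h^3 + 5*h^2 - 93*h - 90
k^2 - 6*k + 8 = (k - 4)*(k - 2)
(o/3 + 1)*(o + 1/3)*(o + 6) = o^3/3 + 28*o^2/9 + 7*o + 2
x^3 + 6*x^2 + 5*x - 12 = (x - 1)*(x + 3)*(x + 4)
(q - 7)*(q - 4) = q^2 - 11*q + 28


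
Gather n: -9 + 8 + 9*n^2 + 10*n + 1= 9*n^2 + 10*n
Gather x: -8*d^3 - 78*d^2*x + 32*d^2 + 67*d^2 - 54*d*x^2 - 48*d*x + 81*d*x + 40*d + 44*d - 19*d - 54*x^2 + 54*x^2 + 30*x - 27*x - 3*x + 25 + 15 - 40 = -8*d^3 + 99*d^2 - 54*d*x^2 + 65*d + x*(-78*d^2 + 33*d)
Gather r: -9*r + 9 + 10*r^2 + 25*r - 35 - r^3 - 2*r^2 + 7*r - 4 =-r^3 + 8*r^2 + 23*r - 30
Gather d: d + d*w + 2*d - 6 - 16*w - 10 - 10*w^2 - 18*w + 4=d*(w + 3) - 10*w^2 - 34*w - 12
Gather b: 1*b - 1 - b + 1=0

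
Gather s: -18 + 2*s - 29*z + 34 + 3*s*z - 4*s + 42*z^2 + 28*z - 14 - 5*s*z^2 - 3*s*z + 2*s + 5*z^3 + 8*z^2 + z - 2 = -5*s*z^2 + 5*z^3 + 50*z^2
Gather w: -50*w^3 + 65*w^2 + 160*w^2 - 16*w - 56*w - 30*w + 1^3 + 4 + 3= -50*w^3 + 225*w^2 - 102*w + 8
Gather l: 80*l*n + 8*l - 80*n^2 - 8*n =l*(80*n + 8) - 80*n^2 - 8*n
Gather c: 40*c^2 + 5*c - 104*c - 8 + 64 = 40*c^2 - 99*c + 56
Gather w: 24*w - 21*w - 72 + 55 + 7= 3*w - 10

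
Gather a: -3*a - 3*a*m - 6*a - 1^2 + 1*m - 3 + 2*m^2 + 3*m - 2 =a*(-3*m - 9) + 2*m^2 + 4*m - 6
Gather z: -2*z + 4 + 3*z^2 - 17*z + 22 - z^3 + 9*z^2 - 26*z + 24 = -z^3 + 12*z^2 - 45*z + 50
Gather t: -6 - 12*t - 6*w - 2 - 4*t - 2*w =-16*t - 8*w - 8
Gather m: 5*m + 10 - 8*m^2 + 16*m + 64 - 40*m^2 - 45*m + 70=-48*m^2 - 24*m + 144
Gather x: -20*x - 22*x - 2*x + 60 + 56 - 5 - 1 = 110 - 44*x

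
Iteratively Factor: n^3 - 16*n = (n)*(n^2 - 16) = n*(n - 4)*(n + 4)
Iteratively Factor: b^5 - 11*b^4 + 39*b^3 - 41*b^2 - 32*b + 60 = (b + 1)*(b^4 - 12*b^3 + 51*b^2 - 92*b + 60) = (b - 2)*(b + 1)*(b^3 - 10*b^2 + 31*b - 30) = (b - 5)*(b - 2)*(b + 1)*(b^2 - 5*b + 6) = (b - 5)*(b - 2)^2*(b + 1)*(b - 3)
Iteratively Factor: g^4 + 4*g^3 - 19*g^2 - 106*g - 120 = (g + 3)*(g^3 + g^2 - 22*g - 40) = (g + 2)*(g + 3)*(g^2 - g - 20) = (g - 5)*(g + 2)*(g + 3)*(g + 4)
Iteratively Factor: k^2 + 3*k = (k)*(k + 3)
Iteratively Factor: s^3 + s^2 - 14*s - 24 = (s + 2)*(s^2 - s - 12) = (s + 2)*(s + 3)*(s - 4)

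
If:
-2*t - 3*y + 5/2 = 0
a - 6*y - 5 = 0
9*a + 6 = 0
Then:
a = -2/3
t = 8/3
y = -17/18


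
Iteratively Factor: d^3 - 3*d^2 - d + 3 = (d - 3)*(d^2 - 1) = (d - 3)*(d - 1)*(d + 1)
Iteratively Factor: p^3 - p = (p + 1)*(p^2 - p) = p*(p + 1)*(p - 1)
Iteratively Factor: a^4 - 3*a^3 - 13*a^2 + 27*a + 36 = (a - 4)*(a^3 + a^2 - 9*a - 9) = (a - 4)*(a + 1)*(a^2 - 9) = (a - 4)*(a - 3)*(a + 1)*(a + 3)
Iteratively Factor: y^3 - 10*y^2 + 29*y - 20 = (y - 4)*(y^2 - 6*y + 5) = (y - 5)*(y - 4)*(y - 1)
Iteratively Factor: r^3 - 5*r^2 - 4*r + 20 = (r - 5)*(r^2 - 4) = (r - 5)*(r - 2)*(r + 2)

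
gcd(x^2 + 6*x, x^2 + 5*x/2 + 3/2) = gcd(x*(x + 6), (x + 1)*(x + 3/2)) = 1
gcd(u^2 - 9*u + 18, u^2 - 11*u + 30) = u - 6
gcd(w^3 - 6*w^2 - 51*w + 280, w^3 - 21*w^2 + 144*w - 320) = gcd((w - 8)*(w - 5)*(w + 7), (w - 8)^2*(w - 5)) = w^2 - 13*w + 40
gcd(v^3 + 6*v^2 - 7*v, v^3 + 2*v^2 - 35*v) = v^2 + 7*v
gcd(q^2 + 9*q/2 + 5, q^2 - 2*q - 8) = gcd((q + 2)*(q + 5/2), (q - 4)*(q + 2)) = q + 2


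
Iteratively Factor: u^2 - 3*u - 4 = (u - 4)*(u + 1)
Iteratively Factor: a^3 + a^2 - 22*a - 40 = (a - 5)*(a^2 + 6*a + 8) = (a - 5)*(a + 4)*(a + 2)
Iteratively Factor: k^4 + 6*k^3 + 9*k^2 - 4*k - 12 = (k + 3)*(k^3 + 3*k^2 - 4) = (k + 2)*(k + 3)*(k^2 + k - 2) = (k + 2)^2*(k + 3)*(k - 1)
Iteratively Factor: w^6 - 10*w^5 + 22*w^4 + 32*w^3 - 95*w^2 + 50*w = (w)*(w^5 - 10*w^4 + 22*w^3 + 32*w^2 - 95*w + 50) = w*(w - 1)*(w^4 - 9*w^3 + 13*w^2 + 45*w - 50) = w*(w - 1)*(w + 2)*(w^3 - 11*w^2 + 35*w - 25) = w*(w - 1)^2*(w + 2)*(w^2 - 10*w + 25) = w*(w - 5)*(w - 1)^2*(w + 2)*(w - 5)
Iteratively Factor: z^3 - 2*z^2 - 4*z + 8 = (z - 2)*(z^2 - 4) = (z - 2)^2*(z + 2)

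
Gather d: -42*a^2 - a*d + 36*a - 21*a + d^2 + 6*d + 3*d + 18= -42*a^2 + 15*a + d^2 + d*(9 - a) + 18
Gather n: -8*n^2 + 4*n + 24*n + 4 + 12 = -8*n^2 + 28*n + 16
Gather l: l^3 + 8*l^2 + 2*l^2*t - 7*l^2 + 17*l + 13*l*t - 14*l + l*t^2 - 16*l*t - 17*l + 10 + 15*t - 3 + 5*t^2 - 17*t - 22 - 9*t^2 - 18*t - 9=l^3 + l^2*(2*t + 1) + l*(t^2 - 3*t - 14) - 4*t^2 - 20*t - 24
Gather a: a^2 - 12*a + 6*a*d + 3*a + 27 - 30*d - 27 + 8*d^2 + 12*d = a^2 + a*(6*d - 9) + 8*d^2 - 18*d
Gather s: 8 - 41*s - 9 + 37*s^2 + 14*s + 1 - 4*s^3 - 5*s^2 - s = -4*s^3 + 32*s^2 - 28*s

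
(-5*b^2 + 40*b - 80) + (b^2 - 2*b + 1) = -4*b^2 + 38*b - 79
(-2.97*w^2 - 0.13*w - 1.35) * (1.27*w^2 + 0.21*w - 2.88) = -3.7719*w^4 - 0.7888*w^3 + 6.8118*w^2 + 0.0909*w + 3.888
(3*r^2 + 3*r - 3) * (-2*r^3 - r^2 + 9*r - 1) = -6*r^5 - 9*r^4 + 30*r^3 + 27*r^2 - 30*r + 3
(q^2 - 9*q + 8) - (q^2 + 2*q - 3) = 11 - 11*q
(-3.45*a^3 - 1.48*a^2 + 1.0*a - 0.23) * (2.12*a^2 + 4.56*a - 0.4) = -7.314*a^5 - 18.8696*a^4 - 3.2488*a^3 + 4.6644*a^2 - 1.4488*a + 0.092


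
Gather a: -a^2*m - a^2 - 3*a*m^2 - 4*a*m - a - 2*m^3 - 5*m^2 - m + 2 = a^2*(-m - 1) + a*(-3*m^2 - 4*m - 1) - 2*m^3 - 5*m^2 - m + 2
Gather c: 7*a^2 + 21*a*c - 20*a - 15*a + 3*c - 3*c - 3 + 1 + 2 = 7*a^2 + 21*a*c - 35*a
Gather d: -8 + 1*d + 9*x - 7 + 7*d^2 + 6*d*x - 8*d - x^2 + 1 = 7*d^2 + d*(6*x - 7) - x^2 + 9*x - 14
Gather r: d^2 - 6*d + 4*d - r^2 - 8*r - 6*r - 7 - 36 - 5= d^2 - 2*d - r^2 - 14*r - 48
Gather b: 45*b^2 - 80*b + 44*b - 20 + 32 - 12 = 45*b^2 - 36*b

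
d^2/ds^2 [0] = 0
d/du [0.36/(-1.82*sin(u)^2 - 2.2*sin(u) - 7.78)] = (1.3104*sin(u) + 0.792)*cos(u)/(1.82*sin(u)^2 + 2.2*sin(u) + 7.78)^2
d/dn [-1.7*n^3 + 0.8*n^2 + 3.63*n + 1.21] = -5.1*n^2 + 1.6*n + 3.63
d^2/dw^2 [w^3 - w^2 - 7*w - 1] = 6*w - 2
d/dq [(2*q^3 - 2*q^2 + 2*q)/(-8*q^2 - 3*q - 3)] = 2*(-8*q^4 - 6*q^3 + 2*q^2 + 6*q - 3)/(64*q^4 + 48*q^3 + 57*q^2 + 18*q + 9)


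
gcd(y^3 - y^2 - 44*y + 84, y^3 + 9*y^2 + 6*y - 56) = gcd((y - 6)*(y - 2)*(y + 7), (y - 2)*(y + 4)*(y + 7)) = y^2 + 5*y - 14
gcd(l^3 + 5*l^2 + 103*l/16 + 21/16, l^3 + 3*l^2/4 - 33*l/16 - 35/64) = l^2 + 2*l + 7/16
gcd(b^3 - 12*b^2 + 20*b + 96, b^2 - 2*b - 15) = 1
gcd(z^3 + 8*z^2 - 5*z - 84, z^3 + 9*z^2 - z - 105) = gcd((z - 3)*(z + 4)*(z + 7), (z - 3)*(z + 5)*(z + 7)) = z^2 + 4*z - 21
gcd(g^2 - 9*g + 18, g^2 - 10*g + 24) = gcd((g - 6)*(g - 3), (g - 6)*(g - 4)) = g - 6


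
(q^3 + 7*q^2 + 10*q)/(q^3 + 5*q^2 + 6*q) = (q + 5)/(q + 3)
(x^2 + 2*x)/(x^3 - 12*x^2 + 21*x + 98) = x/(x^2 - 14*x + 49)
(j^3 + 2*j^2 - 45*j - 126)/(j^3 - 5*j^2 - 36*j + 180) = (j^2 - 4*j - 21)/(j^2 - 11*j + 30)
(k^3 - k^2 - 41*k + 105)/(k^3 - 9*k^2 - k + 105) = (k^2 + 4*k - 21)/(k^2 - 4*k - 21)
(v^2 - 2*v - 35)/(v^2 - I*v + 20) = (v^2 - 2*v - 35)/(v^2 - I*v + 20)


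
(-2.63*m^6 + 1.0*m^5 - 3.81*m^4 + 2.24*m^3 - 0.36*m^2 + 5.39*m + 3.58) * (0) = 0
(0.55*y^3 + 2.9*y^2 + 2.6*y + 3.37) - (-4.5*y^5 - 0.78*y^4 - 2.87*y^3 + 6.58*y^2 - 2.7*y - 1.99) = 4.5*y^5 + 0.78*y^4 + 3.42*y^3 - 3.68*y^2 + 5.3*y + 5.36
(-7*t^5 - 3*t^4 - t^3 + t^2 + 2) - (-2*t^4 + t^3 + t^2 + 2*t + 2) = -7*t^5 - t^4 - 2*t^3 - 2*t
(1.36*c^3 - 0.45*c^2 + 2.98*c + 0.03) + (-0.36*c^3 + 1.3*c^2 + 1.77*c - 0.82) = 1.0*c^3 + 0.85*c^2 + 4.75*c - 0.79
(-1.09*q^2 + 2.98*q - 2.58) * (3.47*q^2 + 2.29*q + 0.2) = -3.7823*q^4 + 7.8445*q^3 - 2.3464*q^2 - 5.3122*q - 0.516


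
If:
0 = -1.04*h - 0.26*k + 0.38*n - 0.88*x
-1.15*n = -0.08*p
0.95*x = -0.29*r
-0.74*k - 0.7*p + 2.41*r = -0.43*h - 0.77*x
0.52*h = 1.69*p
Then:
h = 1.46605201671824*x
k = -9.20295982266588*x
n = 0.0313803776153737*x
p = 0.451092928220997*x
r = -3.27586206896552*x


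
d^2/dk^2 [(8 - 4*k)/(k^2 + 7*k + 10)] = 8*(-(k - 2)*(2*k + 7)^2 + (3*k + 5)*(k^2 + 7*k + 10))/(k^2 + 7*k + 10)^3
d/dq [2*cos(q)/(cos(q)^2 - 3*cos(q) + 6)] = 2*(cos(q)^2 - 6)*sin(q)/(sin(q)^2 + 3*cos(q) - 7)^2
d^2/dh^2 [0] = 0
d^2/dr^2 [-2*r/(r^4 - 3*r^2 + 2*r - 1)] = 4*(-4*r*(2*r^3 - 3*r + 1)^2 + (4*r^3 + 3*r*(2*r^2 - 1) - 6*r + 2)*(r^4 - 3*r^2 + 2*r - 1))/(r^4 - 3*r^2 + 2*r - 1)^3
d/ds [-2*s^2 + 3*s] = 3 - 4*s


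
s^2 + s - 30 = (s - 5)*(s + 6)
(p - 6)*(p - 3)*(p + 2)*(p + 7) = p^4 - 49*p^2 + 36*p + 252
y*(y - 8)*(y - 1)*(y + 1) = y^4 - 8*y^3 - y^2 + 8*y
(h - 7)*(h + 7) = h^2 - 49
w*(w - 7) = w^2 - 7*w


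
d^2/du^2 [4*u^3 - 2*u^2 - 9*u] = 24*u - 4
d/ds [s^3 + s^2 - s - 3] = 3*s^2 + 2*s - 1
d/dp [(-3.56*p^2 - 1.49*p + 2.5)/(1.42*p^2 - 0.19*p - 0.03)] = (2.7922*p^2 - 6.8864*p + 0.5197)/(2.0164*p^4 - 0.5396*p^3 - 0.0491*p^2 + 0.0114*p + 0.0009)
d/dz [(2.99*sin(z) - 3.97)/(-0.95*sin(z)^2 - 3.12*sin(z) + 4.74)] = (2.8405*sin(z)^2 - 7.543*sin(z) + 1.7862)*cos(z)/(0.9025*sin(z)^4 + 5.928*sin(z)^3 + 0.728400000000001*sin(z)^2 - 29.5776*sin(z) + 22.4676)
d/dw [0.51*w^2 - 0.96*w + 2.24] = 1.02*w - 0.96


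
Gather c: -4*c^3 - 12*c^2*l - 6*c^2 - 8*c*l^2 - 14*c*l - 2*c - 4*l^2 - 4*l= -4*c^3 + c^2*(-12*l - 6) + c*(-8*l^2 - 14*l - 2) - 4*l^2 - 4*l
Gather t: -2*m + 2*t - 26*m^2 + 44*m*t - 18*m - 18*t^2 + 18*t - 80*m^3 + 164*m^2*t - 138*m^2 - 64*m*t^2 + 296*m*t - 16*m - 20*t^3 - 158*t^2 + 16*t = -80*m^3 - 164*m^2 - 36*m - 20*t^3 + t^2*(-64*m - 176) + t*(164*m^2 + 340*m + 36)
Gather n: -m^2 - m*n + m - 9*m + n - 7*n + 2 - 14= -m^2 - 8*m + n*(-m - 6) - 12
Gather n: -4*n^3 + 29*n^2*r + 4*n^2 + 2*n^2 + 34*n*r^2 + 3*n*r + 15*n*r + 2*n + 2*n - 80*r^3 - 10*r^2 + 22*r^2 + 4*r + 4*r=-4*n^3 + n^2*(29*r + 6) + n*(34*r^2 + 18*r + 4) - 80*r^3 + 12*r^2 + 8*r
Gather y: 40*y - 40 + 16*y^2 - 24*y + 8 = 16*y^2 + 16*y - 32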